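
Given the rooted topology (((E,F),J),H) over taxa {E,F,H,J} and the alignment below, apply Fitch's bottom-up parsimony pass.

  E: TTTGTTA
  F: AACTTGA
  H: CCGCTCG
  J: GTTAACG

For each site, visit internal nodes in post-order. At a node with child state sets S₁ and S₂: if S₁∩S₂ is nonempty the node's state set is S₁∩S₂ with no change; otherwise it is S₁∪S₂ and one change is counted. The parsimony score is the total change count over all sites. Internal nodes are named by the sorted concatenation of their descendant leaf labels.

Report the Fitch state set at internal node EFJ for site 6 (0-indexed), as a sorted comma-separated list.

[col 0] EF: children E:{T}, F:{A} ∪→ {A,T}; cost 1
[col 0] EFJ: children EF:{A,T}, J:{G} ∪→ {A,G,T}; cost 1
[col 0] EFHJ: children EFJ:{A,G,T}, H:{C} ∪→ {A,C,G,T}; cost 1
[col 1] EF: children E:{T}, F:{A} ∪→ {A,T}; cost 1
[col 1] EFJ: children EF:{A,T}, J:{T} ∩→ {T}; cost 0
[col 1] EFHJ: children EFJ:{T}, H:{C} ∪→ {C,T}; cost 1
[col 2] EF: children E:{T}, F:{C} ∪→ {C,T}; cost 1
[col 2] EFJ: children EF:{C,T}, J:{T} ∩→ {T}; cost 0
[col 2] EFHJ: children EFJ:{T}, H:{G} ∪→ {G,T}; cost 1
[col 3] EF: children E:{G}, F:{T} ∪→ {G,T}; cost 1
[col 3] EFJ: children EF:{G,T}, J:{A} ∪→ {A,G,T}; cost 1
[col 3] EFHJ: children EFJ:{A,G,T}, H:{C} ∪→ {A,C,G,T}; cost 1
[col 4] EF: children E:{T}, F:{T} ∩→ {T}; cost 0
[col 4] EFJ: children EF:{T}, J:{A} ∪→ {A,T}; cost 1
[col 4] EFHJ: children EFJ:{A,T}, H:{T} ∩→ {T}; cost 0
[col 5] EF: children E:{T}, F:{G} ∪→ {G,T}; cost 1
[col 5] EFJ: children EF:{G,T}, J:{C} ∪→ {C,G,T}; cost 1
[col 5] EFHJ: children EFJ:{C,G,T}, H:{C} ∩→ {C}; cost 0
[col 6] EF: children E:{A}, F:{A} ∩→ {A}; cost 0
[col 6] EFJ: children EF:{A}, J:{G} ∪→ {A,G}; cost 1
[col 6] EFHJ: children EFJ:{A,G}, H:{G} ∩→ {G}; cost 0
per-site changes: [3, 2, 2, 3, 1, 2, 1]; total = 14

A,G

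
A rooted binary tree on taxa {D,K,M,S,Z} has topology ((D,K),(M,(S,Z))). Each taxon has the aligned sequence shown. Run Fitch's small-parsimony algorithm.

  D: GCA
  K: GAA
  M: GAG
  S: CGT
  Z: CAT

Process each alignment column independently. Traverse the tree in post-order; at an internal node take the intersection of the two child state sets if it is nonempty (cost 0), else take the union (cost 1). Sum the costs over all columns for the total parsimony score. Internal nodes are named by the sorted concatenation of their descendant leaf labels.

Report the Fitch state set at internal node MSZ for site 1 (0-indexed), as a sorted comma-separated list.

[col 0] DK: children D:{G}, K:{G} ∩→ {G}; cost 0
[col 0] SZ: children S:{C}, Z:{C} ∩→ {C}; cost 0
[col 0] MSZ: children M:{G}, SZ:{C} ∪→ {C,G}; cost 1
[col 0] DKMSZ: children DK:{G}, MSZ:{C,G} ∩→ {G}; cost 0
[col 1] DK: children D:{C}, K:{A} ∪→ {A,C}; cost 1
[col 1] SZ: children S:{G}, Z:{A} ∪→ {A,G}; cost 1
[col 1] MSZ: children M:{A}, SZ:{A,G} ∩→ {A}; cost 0
[col 1] DKMSZ: children DK:{A,C}, MSZ:{A} ∩→ {A}; cost 0
[col 2] DK: children D:{A}, K:{A} ∩→ {A}; cost 0
[col 2] SZ: children S:{T}, Z:{T} ∩→ {T}; cost 0
[col 2] MSZ: children M:{G}, SZ:{T} ∪→ {G,T}; cost 1
[col 2] DKMSZ: children DK:{A}, MSZ:{G,T} ∪→ {A,G,T}; cost 1
per-site changes: [1, 2, 2]; total = 5

A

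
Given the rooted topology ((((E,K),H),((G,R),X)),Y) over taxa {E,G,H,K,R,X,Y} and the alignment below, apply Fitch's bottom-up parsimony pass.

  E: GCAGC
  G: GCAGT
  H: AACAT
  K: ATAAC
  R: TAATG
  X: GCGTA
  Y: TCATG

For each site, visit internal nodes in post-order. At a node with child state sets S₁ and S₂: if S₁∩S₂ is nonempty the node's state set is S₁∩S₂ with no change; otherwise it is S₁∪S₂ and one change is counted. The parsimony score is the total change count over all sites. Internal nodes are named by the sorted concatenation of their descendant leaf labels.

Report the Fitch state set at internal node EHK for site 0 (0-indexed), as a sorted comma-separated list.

EK@0: {G} ∪ {A} = {A,G} (union, +1)
EHK@0: {A,G} ∩ {A} = {A} (intersection, +0)
GR@0: {G} ∪ {T} = {G,T} (union, +1)
GRX@0: {G,T} ∩ {G} = {G} (intersection, +0)
EGHKRX@0: {A} ∪ {G} = {A,G} (union, +1)
EGHKRXY@0: {A,G} ∪ {T} = {A,G,T} (union, +1)
EK@1: {C} ∪ {T} = {C,T} (union, +1)
EHK@1: {C,T} ∪ {A} = {A,C,T} (union, +1)
GR@1: {C} ∪ {A} = {A,C} (union, +1)
GRX@1: {A,C} ∩ {C} = {C} (intersection, +0)
EGHKRX@1: {A,C,T} ∩ {C} = {C} (intersection, +0)
EGHKRXY@1: {C} ∩ {C} = {C} (intersection, +0)
EK@2: {A} ∩ {A} = {A} (intersection, +0)
EHK@2: {A} ∪ {C} = {A,C} (union, +1)
GR@2: {A} ∩ {A} = {A} (intersection, +0)
GRX@2: {A} ∪ {G} = {A,G} (union, +1)
EGHKRX@2: {A,C} ∩ {A,G} = {A} (intersection, +0)
EGHKRXY@2: {A} ∩ {A} = {A} (intersection, +0)
EK@3: {G} ∪ {A} = {A,G} (union, +1)
EHK@3: {A,G} ∩ {A} = {A} (intersection, +0)
GR@3: {G} ∪ {T} = {G,T} (union, +1)
GRX@3: {G,T} ∩ {T} = {T} (intersection, +0)
EGHKRX@3: {A} ∪ {T} = {A,T} (union, +1)
EGHKRXY@3: {A,T} ∩ {T} = {T} (intersection, +0)
EK@4: {C} ∩ {C} = {C} (intersection, +0)
EHK@4: {C} ∪ {T} = {C,T} (union, +1)
GR@4: {T} ∪ {G} = {G,T} (union, +1)
GRX@4: {G,T} ∪ {A} = {A,G,T} (union, +1)
EGHKRX@4: {C,T} ∩ {A,G,T} = {T} (intersection, +0)
EGHKRXY@4: {T} ∪ {G} = {G,T} (union, +1)
per-site changes: [4, 3, 2, 3, 4]; total = 16

A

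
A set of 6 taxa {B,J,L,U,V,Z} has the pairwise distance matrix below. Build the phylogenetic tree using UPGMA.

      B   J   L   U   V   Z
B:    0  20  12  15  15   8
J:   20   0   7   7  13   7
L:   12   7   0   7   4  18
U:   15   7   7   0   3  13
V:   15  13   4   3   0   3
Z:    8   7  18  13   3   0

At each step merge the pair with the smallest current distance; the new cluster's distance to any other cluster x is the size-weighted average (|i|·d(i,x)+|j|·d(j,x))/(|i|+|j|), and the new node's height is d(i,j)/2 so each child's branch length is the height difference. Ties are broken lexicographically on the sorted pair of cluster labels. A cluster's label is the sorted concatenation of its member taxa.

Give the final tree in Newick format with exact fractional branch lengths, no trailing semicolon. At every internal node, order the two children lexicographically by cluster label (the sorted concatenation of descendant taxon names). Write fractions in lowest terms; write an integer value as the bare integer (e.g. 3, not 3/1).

step 1: merge (U,V) at d=3; branch lengths U→3/2, V→3/2; new cluster UV
  updated: d(B,UV)=15, d(J,UV)=10, d(L,UV)=11/2, d(UV,Z)=8
step 2: merge (L,UV) at d=11/2; branch lengths L→11/4, UV→5/4; new cluster LUV
  updated: d(B,LUV)=14, d(J,LUV)=9, d(LUV,Z)=34/3
step 3: merge (J,Z) at d=7; branch lengths J→7/2, Z→7/2; new cluster JZ
  updated: d(B,JZ)=14, d(JZ,LUV)=61/6
step 4: merge (JZ,LUV) at d=61/6; branch lengths JZ→19/12, LUV→7/3; new cluster JLUVZ
  updated: d(B,JLUVZ)=14
step 5: merge (B,JLUVZ) at d=14; branch lengths B→7, JLUVZ→23/12; new cluster BJLUVZ
final tree: (B:7,((J:7/2,Z:7/2):19/12,(L:11/4,(U:3/2,V:3/2):5/4):7/3):23/12)
total length: 161/6

(B:7,((J:7/2,Z:7/2):19/12,(L:11/4,(U:3/2,V:3/2):5/4):7/3):23/12)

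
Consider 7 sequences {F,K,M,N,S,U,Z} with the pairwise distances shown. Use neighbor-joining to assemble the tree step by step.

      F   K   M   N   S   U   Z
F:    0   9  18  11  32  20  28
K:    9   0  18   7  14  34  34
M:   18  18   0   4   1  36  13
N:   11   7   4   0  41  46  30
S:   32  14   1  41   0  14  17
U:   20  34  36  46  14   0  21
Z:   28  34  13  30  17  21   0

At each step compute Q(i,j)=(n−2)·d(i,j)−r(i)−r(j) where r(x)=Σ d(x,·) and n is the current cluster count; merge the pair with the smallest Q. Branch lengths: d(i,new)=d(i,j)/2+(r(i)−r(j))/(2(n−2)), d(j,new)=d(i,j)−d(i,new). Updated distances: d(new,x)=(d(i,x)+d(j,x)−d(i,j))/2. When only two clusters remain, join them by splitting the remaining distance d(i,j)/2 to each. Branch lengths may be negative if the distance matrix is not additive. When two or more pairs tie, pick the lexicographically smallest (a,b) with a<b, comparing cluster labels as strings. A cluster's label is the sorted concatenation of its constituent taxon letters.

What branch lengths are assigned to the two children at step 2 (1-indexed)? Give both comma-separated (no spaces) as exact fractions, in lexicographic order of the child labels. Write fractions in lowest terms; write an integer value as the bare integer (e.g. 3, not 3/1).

step 1: merge (K,N) at d=7, Q=-220; branch lengths K→6/5, N→29/5; new cluster KN
  updated: d(F,KN)=13/2, d(KN,M)=15/2, d(KN,S)=24, d(KN,U)=73/2, d(KN,Z)=57/2
step 2: merge (F,KN) at d=13/2, Q=-363/2; branch lengths F→55/16, KN→49/16; new cluster FKN
  updated: d(FKN,M)=19/2, d(FKN,S)=99/4, d(FKN,U)=25, d(FKN,Z)=25
step 3: merge (FKN,M) at d=19/2, Q=-461/4; branch lengths FKN→71/8, M→5/8; new cluster FKMN
  updated: d(FKMN,S)=65/8, d(FKMN,U)=103/4, d(FKMN,Z)=57/4
step 4: merge (FKMN,Z) at d=57/4, Q=-575/8; branch lengths FKMN→195/32, Z→261/32; new cluster FKMNZ
  updated: d(FKMNZ,S)=87/16, d(FKMNZ,U)=65/4
step 5: merge (FKMNZ,S) at d=87/16, Q=-571/16; branch lengths FKMNZ→123/32, S→51/32; new cluster FKMNSZ
  updated: d(FKMNSZ,U)=397/32
step 6: merge (FKMNSZ,U) at d=397/32; branch lengths FKMNSZ→397/64, U→397/64; new cluster FKMNSUZ
final tree: (((((F:55/16,(K:6/5,N:29/5):49/16):71/8,M:5/8):195/32,Z:261/32):123/32,S:51/32):397/64,U:397/64)
total length: 1763/32

55/16,49/16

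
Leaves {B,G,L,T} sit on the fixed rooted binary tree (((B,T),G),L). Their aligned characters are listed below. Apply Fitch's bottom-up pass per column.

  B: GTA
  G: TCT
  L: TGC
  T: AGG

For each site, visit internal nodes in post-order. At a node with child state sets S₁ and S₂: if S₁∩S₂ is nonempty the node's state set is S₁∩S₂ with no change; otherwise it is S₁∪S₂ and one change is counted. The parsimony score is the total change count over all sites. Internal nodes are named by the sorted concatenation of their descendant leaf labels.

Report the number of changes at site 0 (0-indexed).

2

[col 0] BT: children B:{G}, T:{A} ∪→ {A,G}; cost 1
[col 0] BGT: children BT:{A,G}, G:{T} ∪→ {A,G,T}; cost 1
[col 0] BGLT: children BGT:{A,G,T}, L:{T} ∩→ {T}; cost 0
[col 1] BT: children B:{T}, T:{G} ∪→ {G,T}; cost 1
[col 1] BGT: children BT:{G,T}, G:{C} ∪→ {C,G,T}; cost 1
[col 1] BGLT: children BGT:{C,G,T}, L:{G} ∩→ {G}; cost 0
[col 2] BT: children B:{A}, T:{G} ∪→ {A,G}; cost 1
[col 2] BGT: children BT:{A,G}, G:{T} ∪→ {A,G,T}; cost 1
[col 2] BGLT: children BGT:{A,G,T}, L:{C} ∪→ {A,C,G,T}; cost 1
per-site changes: [2, 2, 3]; total = 7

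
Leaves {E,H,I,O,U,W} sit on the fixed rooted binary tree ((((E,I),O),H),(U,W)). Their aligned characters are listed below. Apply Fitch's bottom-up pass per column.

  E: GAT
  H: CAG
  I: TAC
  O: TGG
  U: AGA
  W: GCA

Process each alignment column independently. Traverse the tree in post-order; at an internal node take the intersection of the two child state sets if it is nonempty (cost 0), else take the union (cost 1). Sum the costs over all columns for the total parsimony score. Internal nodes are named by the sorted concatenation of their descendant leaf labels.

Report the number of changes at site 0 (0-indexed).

EI@0: {G} ∪ {T} = {G,T} (union, +1)
EIO@0: {G,T} ∩ {T} = {T} (intersection, +0)
EHIO@0: {T} ∪ {C} = {C,T} (union, +1)
UW@0: {A} ∪ {G} = {A,G} (union, +1)
EHIOUW@0: {C,T} ∪ {A,G} = {A,C,G,T} (union, +1)
EI@1: {A} ∩ {A} = {A} (intersection, +0)
EIO@1: {A} ∪ {G} = {A,G} (union, +1)
EHIO@1: {A,G} ∩ {A} = {A} (intersection, +0)
UW@1: {G} ∪ {C} = {C,G} (union, +1)
EHIOUW@1: {A} ∪ {C,G} = {A,C,G} (union, +1)
EI@2: {T} ∪ {C} = {C,T} (union, +1)
EIO@2: {C,T} ∪ {G} = {C,G,T} (union, +1)
EHIO@2: {C,G,T} ∩ {G} = {G} (intersection, +0)
UW@2: {A} ∩ {A} = {A} (intersection, +0)
EHIOUW@2: {G} ∪ {A} = {A,G} (union, +1)
per-site changes: [4, 3, 3]; total = 10

4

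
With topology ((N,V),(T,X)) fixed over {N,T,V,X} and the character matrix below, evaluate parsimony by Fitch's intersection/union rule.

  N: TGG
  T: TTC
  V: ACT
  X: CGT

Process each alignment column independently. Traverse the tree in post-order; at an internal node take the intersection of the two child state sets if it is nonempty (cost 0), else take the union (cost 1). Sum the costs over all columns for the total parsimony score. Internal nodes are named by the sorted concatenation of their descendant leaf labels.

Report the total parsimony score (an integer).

site 0, node NV: N={T} ∪ V={A} → {A,T} (+1)
site 0, node TX: T={T} ∪ X={C} → {C,T} (+1)
site 0, node NTVX: NV={A,T} ∩ TX={C,T} → {T} (+0)
site 1, node NV: N={G} ∪ V={C} → {C,G} (+1)
site 1, node TX: T={T} ∪ X={G} → {G,T} (+1)
site 1, node NTVX: NV={C,G} ∩ TX={G,T} → {G} (+0)
site 2, node NV: N={G} ∪ V={T} → {G,T} (+1)
site 2, node TX: T={C} ∪ X={T} → {C,T} (+1)
site 2, node NTVX: NV={G,T} ∩ TX={C,T} → {T} (+0)
per-site changes: [2, 2, 2]; total = 6

6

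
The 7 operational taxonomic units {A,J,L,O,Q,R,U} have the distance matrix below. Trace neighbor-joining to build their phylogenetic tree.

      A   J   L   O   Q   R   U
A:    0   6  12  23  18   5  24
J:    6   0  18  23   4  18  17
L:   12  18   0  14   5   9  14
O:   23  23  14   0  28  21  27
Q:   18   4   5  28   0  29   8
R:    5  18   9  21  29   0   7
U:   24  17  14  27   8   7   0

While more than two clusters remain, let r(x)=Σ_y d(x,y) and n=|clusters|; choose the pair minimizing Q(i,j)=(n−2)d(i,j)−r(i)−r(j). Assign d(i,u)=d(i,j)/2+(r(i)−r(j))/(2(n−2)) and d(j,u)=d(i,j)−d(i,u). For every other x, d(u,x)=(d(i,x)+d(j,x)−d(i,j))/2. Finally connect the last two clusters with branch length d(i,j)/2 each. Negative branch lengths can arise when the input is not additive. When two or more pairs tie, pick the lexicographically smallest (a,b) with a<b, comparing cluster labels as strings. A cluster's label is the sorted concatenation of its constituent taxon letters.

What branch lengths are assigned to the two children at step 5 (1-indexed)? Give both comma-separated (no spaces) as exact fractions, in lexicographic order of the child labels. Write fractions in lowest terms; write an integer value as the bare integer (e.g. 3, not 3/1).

step 1: merge (J,Q) at d=4, Q=-158; branch lengths J→7/5, Q→13/5; new cluster JQ
  updated: d(A,JQ)=10, d(JQ,L)=19/2, d(JQ,O)=47/2, d(JQ,R)=43/2, d(JQ,U)=21/2
step 2: merge (R,U) at d=7, Q=-118; branch lengths R→9/8, U→47/8; new cluster RU
  updated: d(A,RU)=11, d(JQ,RU)=25/2, d(L,RU)=8, d(O,RU)=41/2
step 3: merge (L,O) at d=14, Q=-165/2; branch lengths L→3/4, O→53/4; new cluster LO
  updated: d(A,LO)=21/2, d(JQ,LO)=19/2, d(LO,RU)=29/4
step 4: merge (A,JQ) at d=10, Q=-87/2; branch lengths A→39/8, JQ→41/8; new cluster AJQ
  updated: d(AJQ,LO)=5, d(AJQ,RU)=27/4
step 5: merge (AJQ,LO) at d=5, Q=-19; branch lengths AJQ→9/4, LO→11/4; new cluster AJLOQ
  updated: d(AJLOQ,RU)=9/2
step 6: merge (AJLOQ,RU) at d=9/2; branch lengths AJLOQ→9/4, RU→9/4; new cluster AJLOQRU
final tree: (((A:39/8,(J:7/5,Q:13/5):41/8):9/4,(L:3/4,O:53/4):11/4):9/4,(R:9/8,U:47/8):9/4)
total length: 89/2

9/4,11/4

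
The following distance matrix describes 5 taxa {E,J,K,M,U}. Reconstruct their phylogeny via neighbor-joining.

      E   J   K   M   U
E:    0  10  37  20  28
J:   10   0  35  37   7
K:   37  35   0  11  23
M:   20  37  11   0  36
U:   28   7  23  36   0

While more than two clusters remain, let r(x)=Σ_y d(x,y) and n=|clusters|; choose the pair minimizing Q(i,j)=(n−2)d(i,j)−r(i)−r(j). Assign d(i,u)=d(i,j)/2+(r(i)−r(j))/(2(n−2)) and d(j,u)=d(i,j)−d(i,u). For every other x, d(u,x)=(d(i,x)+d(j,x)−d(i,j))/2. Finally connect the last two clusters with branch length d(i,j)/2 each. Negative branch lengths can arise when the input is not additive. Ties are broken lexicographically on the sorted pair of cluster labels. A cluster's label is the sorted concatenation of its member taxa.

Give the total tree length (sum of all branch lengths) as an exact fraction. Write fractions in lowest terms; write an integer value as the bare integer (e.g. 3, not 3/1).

iteration 1: select K,M (d=11, Q=-177); attach at lengths (35/6, 31/6); label the merged cluster KM
  updated: d(E,KM)=23, d(J,KM)=61/2, d(KM,U)=24
iteration 2: select E,KM (d=23, Q=-185/2); attach at lengths (59/8, 125/8); label the merged cluster EKM
  updated: d(EKM,J)=35/4, d(EKM,U)=29/2
iteration 3: select EKM,J (d=35/4, Q=-121/4); attach at lengths (65/8, 5/8); label the merged cluster EJKM
  updated: d(EJKM,U)=51/8
iteration 4: select EJKM,U (d=51/8); attach at lengths (51/16, 51/16); label the merged cluster EJKMU
final tree: (((E:59/8,(K:35/6,M:31/6):125/8):65/8,J:5/8):51/16,U:51/16)
total length: 393/8

393/8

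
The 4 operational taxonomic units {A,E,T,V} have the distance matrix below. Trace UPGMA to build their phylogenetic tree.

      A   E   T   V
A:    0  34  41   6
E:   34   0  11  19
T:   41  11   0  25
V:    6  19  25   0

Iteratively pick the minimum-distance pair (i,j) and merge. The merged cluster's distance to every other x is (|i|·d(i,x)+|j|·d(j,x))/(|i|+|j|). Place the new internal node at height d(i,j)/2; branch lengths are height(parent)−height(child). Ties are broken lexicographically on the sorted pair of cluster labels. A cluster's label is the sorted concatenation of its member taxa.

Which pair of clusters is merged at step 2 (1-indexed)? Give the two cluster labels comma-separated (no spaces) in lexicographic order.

E,T

iteration 1: select A,V (d=6); attach at lengths (3, 3); label the merged cluster AV
  updated: d(AV,E)=53/2, d(AV,T)=33
iteration 2: select E,T (d=11); attach at lengths (11/2, 11/2); label the merged cluster ET
  updated: d(AV,ET)=119/4
iteration 3: select AV,ET (d=119/4); attach at lengths (95/8, 75/8); label the merged cluster AETV
final tree: ((A:3,V:3):95/8,(E:11/2,T:11/2):75/8)
total length: 153/4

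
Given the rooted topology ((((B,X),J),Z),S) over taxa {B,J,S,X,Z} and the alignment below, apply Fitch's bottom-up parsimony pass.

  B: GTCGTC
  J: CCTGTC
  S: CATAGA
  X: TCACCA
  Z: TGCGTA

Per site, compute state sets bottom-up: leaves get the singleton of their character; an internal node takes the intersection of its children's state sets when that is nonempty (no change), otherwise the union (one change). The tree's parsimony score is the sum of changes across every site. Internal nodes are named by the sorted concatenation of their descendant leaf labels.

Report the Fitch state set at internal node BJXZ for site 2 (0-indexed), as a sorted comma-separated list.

C

site 0, node BX: B={G} ∪ X={T} → {G,T} (+1)
site 0, node BJX: BX={G,T} ∪ J={C} → {C,G,T} (+1)
site 0, node BJXZ: BJX={C,G,T} ∩ Z={T} → {T} (+0)
site 0, node BJSXZ: BJXZ={T} ∪ S={C} → {C,T} (+1)
site 1, node BX: B={T} ∪ X={C} → {C,T} (+1)
site 1, node BJX: BX={C,T} ∩ J={C} → {C} (+0)
site 1, node BJXZ: BJX={C} ∪ Z={G} → {C,G} (+1)
site 1, node BJSXZ: BJXZ={C,G} ∪ S={A} → {A,C,G} (+1)
site 2, node BX: B={C} ∪ X={A} → {A,C} (+1)
site 2, node BJX: BX={A,C} ∪ J={T} → {A,C,T} (+1)
site 2, node BJXZ: BJX={A,C,T} ∩ Z={C} → {C} (+0)
site 2, node BJSXZ: BJXZ={C} ∪ S={T} → {C,T} (+1)
site 3, node BX: B={G} ∪ X={C} → {C,G} (+1)
site 3, node BJX: BX={C,G} ∩ J={G} → {G} (+0)
site 3, node BJXZ: BJX={G} ∩ Z={G} → {G} (+0)
site 3, node BJSXZ: BJXZ={G} ∪ S={A} → {A,G} (+1)
site 4, node BX: B={T} ∪ X={C} → {C,T} (+1)
site 4, node BJX: BX={C,T} ∩ J={T} → {T} (+0)
site 4, node BJXZ: BJX={T} ∩ Z={T} → {T} (+0)
site 4, node BJSXZ: BJXZ={T} ∪ S={G} → {G,T} (+1)
site 5, node BX: B={C} ∪ X={A} → {A,C} (+1)
site 5, node BJX: BX={A,C} ∩ J={C} → {C} (+0)
site 5, node BJXZ: BJX={C} ∪ Z={A} → {A,C} (+1)
site 5, node BJSXZ: BJXZ={A,C} ∩ S={A} → {A} (+0)
per-site changes: [3, 3, 3, 2, 2, 2]; total = 15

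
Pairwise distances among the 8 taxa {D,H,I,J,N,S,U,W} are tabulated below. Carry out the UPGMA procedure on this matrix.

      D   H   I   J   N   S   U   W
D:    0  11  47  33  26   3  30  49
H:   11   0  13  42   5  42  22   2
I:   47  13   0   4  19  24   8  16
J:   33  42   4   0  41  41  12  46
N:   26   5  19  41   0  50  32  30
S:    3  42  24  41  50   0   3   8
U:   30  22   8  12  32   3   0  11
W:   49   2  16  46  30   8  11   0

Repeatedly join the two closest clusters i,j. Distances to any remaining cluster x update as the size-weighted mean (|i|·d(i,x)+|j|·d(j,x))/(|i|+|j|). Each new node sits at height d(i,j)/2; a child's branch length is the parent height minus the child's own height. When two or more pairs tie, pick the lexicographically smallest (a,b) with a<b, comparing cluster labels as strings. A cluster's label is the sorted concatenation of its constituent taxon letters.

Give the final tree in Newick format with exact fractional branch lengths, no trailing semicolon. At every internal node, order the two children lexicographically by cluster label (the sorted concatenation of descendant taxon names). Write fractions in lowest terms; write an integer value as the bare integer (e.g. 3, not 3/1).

iteration 1: select H,W (d=2); attach at lengths (1, 1); label the merged cluster HW
  updated: d(D,HW)=30, d(HW,I)=29/2, d(HW,J)=44, d(HW,N)=35/2, d(HW,S)=25, d(HW,U)=33/2
iteration 2: select D,S (d=3); attach at lengths (3/2, 3/2); label the merged cluster DS
  updated: d(DS,HW)=55/2, d(DS,I)=71/2, d(DS,J)=37, d(DS,N)=38, d(DS,U)=33/2
iteration 3: select I,J (d=4); attach at lengths (2, 2); label the merged cluster IJ
  updated: d(DS,IJ)=145/4, d(HW,IJ)=117/4, d(IJ,N)=30, d(IJ,U)=10
iteration 4: select IJ,U (d=10); attach at lengths (3, 5); label the merged cluster IJU
  updated: d(DS,IJU)=89/3, d(HW,IJU)=25, d(IJU,N)=92/3
iteration 5: select HW,N (d=35/2); attach at lengths (31/4, 35/4); label the merged cluster HNW
  updated: d(DS,HNW)=31, d(HNW,IJU)=242/9
iteration 6: select HNW,IJU (d=242/9); attach at lengths (169/36, 76/9); label the merged cluster HIJNUW
  updated: d(DS,HIJNUW)=91/3
iteration 7: select DS,HIJNUW (d=91/3); attach at lengths (41/3, 31/18); label the merged cluster DHIJNSUW
final tree: ((D:3/2,S:3/2):41/3,(((H:1,W:1):31/4,N:35/4):169/36,((I:2,J:2):3,U:5):76/9):31/18)
total length: 2233/36

((D:3/2,S:3/2):41/3,(((H:1,W:1):31/4,N:35/4):169/36,((I:2,J:2):3,U:5):76/9):31/18)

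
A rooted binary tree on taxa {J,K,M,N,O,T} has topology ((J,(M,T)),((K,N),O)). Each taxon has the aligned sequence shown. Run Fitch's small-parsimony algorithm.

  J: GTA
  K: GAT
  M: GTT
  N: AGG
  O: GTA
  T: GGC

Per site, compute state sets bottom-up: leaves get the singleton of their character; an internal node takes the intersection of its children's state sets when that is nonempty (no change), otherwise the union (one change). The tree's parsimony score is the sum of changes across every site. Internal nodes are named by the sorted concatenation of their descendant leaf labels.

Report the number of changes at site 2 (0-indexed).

4

[col 0] MT: children M:{G}, T:{G} ∩→ {G}; cost 0
[col 0] JMT: children J:{G}, MT:{G} ∩→ {G}; cost 0
[col 0] KN: children K:{G}, N:{A} ∪→ {A,G}; cost 1
[col 0] KNO: children KN:{A,G}, O:{G} ∩→ {G}; cost 0
[col 0] JKMNOT: children JMT:{G}, KNO:{G} ∩→ {G}; cost 0
[col 1] MT: children M:{T}, T:{G} ∪→ {G,T}; cost 1
[col 1] JMT: children J:{T}, MT:{G,T} ∩→ {T}; cost 0
[col 1] KN: children K:{A}, N:{G} ∪→ {A,G}; cost 1
[col 1] KNO: children KN:{A,G}, O:{T} ∪→ {A,G,T}; cost 1
[col 1] JKMNOT: children JMT:{T}, KNO:{A,G,T} ∩→ {T}; cost 0
[col 2] MT: children M:{T}, T:{C} ∪→ {C,T}; cost 1
[col 2] JMT: children J:{A}, MT:{C,T} ∪→ {A,C,T}; cost 1
[col 2] KN: children K:{T}, N:{G} ∪→ {G,T}; cost 1
[col 2] KNO: children KN:{G,T}, O:{A} ∪→ {A,G,T}; cost 1
[col 2] JKMNOT: children JMT:{A,C,T}, KNO:{A,G,T} ∩→ {A,T}; cost 0
per-site changes: [1, 3, 4]; total = 8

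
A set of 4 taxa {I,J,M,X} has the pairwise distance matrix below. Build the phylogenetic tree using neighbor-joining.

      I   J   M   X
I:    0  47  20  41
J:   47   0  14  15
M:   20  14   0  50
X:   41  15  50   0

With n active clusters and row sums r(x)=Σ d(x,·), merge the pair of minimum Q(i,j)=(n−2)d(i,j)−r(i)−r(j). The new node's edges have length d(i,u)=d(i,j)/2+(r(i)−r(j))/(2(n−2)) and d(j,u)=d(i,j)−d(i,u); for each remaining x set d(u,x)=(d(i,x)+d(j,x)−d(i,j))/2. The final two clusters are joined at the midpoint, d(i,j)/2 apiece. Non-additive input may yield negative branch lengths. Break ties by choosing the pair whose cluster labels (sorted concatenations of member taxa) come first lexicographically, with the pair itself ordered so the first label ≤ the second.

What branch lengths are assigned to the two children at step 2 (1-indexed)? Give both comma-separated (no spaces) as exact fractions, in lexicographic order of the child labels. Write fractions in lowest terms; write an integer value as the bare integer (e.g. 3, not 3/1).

iteration 1: select I,M (d=20, Q=-152); attach at lengths (16, 4); label the merged cluster IM
  updated: d(IM,J)=41/2, d(IM,X)=71/2
iteration 2: select IM,J (d=41/2, Q=-71); attach at lengths (41/2, 0); label the merged cluster IJM
  updated: d(IJM,X)=15
iteration 3: select IJM,X (d=15); attach at lengths (15/2, 15/2); label the merged cluster IJMX
final tree: (((I:16,M:4):41/2,J:0):15/2,X:15/2)
total length: 111/2

41/2,0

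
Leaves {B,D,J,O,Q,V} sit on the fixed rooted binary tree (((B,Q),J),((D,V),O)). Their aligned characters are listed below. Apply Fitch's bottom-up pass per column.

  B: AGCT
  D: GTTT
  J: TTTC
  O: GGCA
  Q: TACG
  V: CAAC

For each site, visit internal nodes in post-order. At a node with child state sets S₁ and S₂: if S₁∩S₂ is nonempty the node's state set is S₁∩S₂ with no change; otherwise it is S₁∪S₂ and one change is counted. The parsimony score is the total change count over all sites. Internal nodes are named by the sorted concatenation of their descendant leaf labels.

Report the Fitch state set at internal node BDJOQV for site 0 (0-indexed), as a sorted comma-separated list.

G,T

site 0, node BQ: B={A} ∪ Q={T} → {A,T} (+1)
site 0, node BJQ: BQ={A,T} ∩ J={T} → {T} (+0)
site 0, node DV: D={G} ∪ V={C} → {C,G} (+1)
site 0, node DOV: DV={C,G} ∩ O={G} → {G} (+0)
site 0, node BDJOQV: BJQ={T} ∪ DOV={G} → {G,T} (+1)
site 1, node BQ: B={G} ∪ Q={A} → {A,G} (+1)
site 1, node BJQ: BQ={A,G} ∪ J={T} → {A,G,T} (+1)
site 1, node DV: D={T} ∪ V={A} → {A,T} (+1)
site 1, node DOV: DV={A,T} ∪ O={G} → {A,G,T} (+1)
site 1, node BDJOQV: BJQ={A,G,T} ∩ DOV={A,G,T} → {A,G,T} (+0)
site 2, node BQ: B={C} ∩ Q={C} → {C} (+0)
site 2, node BJQ: BQ={C} ∪ J={T} → {C,T} (+1)
site 2, node DV: D={T} ∪ V={A} → {A,T} (+1)
site 2, node DOV: DV={A,T} ∪ O={C} → {A,C,T} (+1)
site 2, node BDJOQV: BJQ={C,T} ∩ DOV={A,C,T} → {C,T} (+0)
site 3, node BQ: B={T} ∪ Q={G} → {G,T} (+1)
site 3, node BJQ: BQ={G,T} ∪ J={C} → {C,G,T} (+1)
site 3, node DV: D={T} ∪ V={C} → {C,T} (+1)
site 3, node DOV: DV={C,T} ∪ O={A} → {A,C,T} (+1)
site 3, node BDJOQV: BJQ={C,G,T} ∩ DOV={A,C,T} → {C,T} (+0)
per-site changes: [3, 4, 3, 4]; total = 14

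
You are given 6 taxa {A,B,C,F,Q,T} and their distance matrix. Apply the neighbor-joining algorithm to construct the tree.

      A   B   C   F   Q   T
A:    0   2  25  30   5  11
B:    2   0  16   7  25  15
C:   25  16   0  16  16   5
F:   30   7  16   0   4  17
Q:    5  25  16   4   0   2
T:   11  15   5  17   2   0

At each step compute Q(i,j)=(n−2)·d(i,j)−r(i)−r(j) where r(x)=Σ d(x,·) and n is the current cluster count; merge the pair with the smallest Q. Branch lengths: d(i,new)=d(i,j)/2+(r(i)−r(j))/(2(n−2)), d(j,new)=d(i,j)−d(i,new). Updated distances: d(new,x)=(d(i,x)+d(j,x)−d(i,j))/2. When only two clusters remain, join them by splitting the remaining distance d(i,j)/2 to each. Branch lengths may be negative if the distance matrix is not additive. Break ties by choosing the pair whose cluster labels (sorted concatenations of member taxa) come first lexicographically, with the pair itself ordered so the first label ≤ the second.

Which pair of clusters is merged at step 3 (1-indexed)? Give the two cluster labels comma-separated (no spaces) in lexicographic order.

iteration 1: select A,B (d=2, Q=-130); attach at lengths (2, 0); label the merged cluster AB
  updated: d(AB,C)=39/2, d(AB,F)=35/2, d(AB,Q)=14, d(AB,T)=12
iteration 2: select F,Q (d=4, Q=-157/2); attach at lengths (61/12, -13/12); label the merged cluster FQ
  updated: d(AB,FQ)=55/4, d(C,FQ)=14, d(FQ,T)=15/2
iteration 3: select AB,FQ (d=55/4, Q=-53); attach at lengths (75/8, 35/8); label the merged cluster ABFQ
  updated: d(ABFQ,C)=79/8, d(ABFQ,T)=23/8
iteration 4: select ABFQ,C (d=79/8, Q=-71/4); attach at lengths (31/8, 6); label the merged cluster ABCFQ
  updated: d(ABCFQ,T)=-1
iteration 5: select ABCFQ,T (d=-1); attach at lengths (-1/2, -1/2); label the merged cluster ABCFQT
final tree: ((((A:2,B:0):75/8,(F:61/12,Q:-13/12):35/8):31/8,C:6):-1/2,T:-1/2)
total length: 229/8

AB,FQ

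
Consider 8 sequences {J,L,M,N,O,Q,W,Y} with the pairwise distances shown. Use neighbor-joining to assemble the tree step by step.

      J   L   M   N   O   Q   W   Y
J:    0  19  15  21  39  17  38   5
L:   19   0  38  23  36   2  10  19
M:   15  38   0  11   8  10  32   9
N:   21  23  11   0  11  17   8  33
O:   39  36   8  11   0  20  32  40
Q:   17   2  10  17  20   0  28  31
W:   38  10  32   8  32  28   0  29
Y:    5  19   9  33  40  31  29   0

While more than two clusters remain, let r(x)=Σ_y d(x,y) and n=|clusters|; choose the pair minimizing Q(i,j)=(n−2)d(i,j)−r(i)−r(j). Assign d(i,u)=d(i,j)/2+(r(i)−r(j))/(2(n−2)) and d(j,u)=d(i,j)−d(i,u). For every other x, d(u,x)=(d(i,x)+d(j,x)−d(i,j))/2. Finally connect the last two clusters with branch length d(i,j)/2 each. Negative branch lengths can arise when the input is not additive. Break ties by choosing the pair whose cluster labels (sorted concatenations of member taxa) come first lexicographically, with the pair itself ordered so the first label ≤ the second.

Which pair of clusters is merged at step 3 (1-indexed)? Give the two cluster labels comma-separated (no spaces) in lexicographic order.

iteration 1: select J,Y (d=5, Q=-290); attach at lengths (3/2, 7/2); label the merged cluster JY
  updated: d(JY,L)=33/2, d(JY,M)=19/2, d(JY,N)=49/2, d(JY,O)=37, d(JY,Q)=43/2, d(JY,W)=31
iteration 2: select L,W (d=10, Q=-433/2); attach at lengths (69/20, 131/20); label the merged cluster LW
  updated: d(JY,LW)=75/4, d(LW,M)=30, d(LW,N)=21/2, d(LW,O)=29, d(LW,Q)=10
iteration 3: select JY,M (d=19/2, Q=-567/4); attach at lengths (323/32, -19/32); label the merged cluster JMY
  updated: d(JMY,LW)=157/8, d(JMY,N)=13, d(JMY,O)=71/4, d(JMY,Q)=11
iteration 4: select LW,Q (d=10, Q=-777/8); attach at lengths (329/48, 151/48); label the merged cluster LQW
  updated: d(JMY,LQW)=165/16, d(LQW,N)=35/4, d(LQW,O)=39/2
iteration 5: select JMY,LQW (d=165/16, Q=-59); attach at lengths (185/32, 145/32); label the merged cluster JLMQWY
  updated: d(JLMQWY,N)=183/32, d(JLMQWY,O)=431/32
iteration 6: select JLMQWY,N (d=183/32, Q=-483/16); attach at lengths (131/32, 13/8); label the merged cluster JLMNQWY
  updated: d(JLMNQWY,O)=75/8
iteration 7: select JLMNQWY,O (d=75/8); attach at lengths (75/16, 75/16); label the merged cluster JLMNOQWY
final tree: (((((J:3/2,Y:7/2):323/32,M:-19/32):185/32,((L:69/20,W:131/20):329/48,Q:151/48):145/32):131/32,N:13/8):75/16,O:75/16)
total length: 1917/32

JY,M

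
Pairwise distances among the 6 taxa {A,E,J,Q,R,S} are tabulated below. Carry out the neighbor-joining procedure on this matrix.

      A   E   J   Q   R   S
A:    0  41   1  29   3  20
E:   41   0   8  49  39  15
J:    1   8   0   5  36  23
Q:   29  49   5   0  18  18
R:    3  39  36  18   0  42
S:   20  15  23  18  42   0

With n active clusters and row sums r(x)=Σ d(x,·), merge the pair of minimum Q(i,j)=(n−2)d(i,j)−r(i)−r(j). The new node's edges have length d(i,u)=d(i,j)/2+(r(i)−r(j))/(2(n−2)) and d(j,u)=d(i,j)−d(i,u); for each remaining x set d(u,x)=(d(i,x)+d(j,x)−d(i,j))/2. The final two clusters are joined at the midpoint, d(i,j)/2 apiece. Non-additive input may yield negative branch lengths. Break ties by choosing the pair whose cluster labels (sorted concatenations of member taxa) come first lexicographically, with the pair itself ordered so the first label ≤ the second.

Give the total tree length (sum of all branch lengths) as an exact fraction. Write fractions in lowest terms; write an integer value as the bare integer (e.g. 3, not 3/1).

413/8

iteration 1: select A,R (d=3, Q=-220); attach at lengths (-4, 7); label the merged cluster AR
  updated: d(AR,E)=77/2, d(AR,J)=17, d(AR,Q)=22, d(AR,S)=59/2
iteration 2: select E,S (d=15, Q=-151); attach at lengths (35/3, 10/3); label the merged cluster ES
  updated: d(AR,ES)=53/2, d(ES,J)=8, d(ES,Q)=26
iteration 3: select AR,Q (d=22, Q=-149/2); attach at lengths (113/8, 63/8); label the merged cluster AQR
  updated: d(AQR,ES)=61/4, d(AQR,J)=0
iteration 4: select AQR,ES (d=61/4, Q=-93/4); attach at lengths (29/8, 93/8); label the merged cluster AEQRS
  updated: d(AEQRS,J)=-29/8
iteration 5: select AEQRS,J (d=-29/8); attach at lengths (-29/16, -29/16); label the merged cluster AEJQRS
final tree: ((((A:-4,R:7):113/8,Q:63/8):29/8,(E:35/3,S:10/3):93/8):-29/16,J:-29/16)
total length: 413/8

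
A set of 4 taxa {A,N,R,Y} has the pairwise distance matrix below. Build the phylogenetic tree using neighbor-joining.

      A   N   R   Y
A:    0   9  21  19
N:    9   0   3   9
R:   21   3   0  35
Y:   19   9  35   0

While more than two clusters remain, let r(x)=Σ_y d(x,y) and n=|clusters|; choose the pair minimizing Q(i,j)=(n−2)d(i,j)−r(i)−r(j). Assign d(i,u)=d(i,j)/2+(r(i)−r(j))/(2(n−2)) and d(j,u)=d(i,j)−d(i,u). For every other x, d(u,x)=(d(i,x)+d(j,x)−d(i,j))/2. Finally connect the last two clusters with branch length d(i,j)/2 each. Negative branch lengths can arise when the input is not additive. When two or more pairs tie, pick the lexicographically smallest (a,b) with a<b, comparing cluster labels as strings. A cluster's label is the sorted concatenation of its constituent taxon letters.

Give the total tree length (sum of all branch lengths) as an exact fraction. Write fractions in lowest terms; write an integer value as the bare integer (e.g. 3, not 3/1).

1. join A+Y (d=19, Q=-74) ⇒ AY; edges |A|=6, |Y|=13
  updated: d(AY,N)=-1/2, d(AY,R)=37/2
2. join AY+N (d=-1/2, Q=-21) ⇒ ANY; edges |AY|=15/2, |N|=-8
  updated: d(ANY,R)=11
3. join ANY+R (d=11) ⇒ ANRY; edges |ANY|=11/2, |R|=11/2
final tree: (((A:6,Y:13):15/2,N:-8):11/2,R:11/2)
total length: 59/2

59/2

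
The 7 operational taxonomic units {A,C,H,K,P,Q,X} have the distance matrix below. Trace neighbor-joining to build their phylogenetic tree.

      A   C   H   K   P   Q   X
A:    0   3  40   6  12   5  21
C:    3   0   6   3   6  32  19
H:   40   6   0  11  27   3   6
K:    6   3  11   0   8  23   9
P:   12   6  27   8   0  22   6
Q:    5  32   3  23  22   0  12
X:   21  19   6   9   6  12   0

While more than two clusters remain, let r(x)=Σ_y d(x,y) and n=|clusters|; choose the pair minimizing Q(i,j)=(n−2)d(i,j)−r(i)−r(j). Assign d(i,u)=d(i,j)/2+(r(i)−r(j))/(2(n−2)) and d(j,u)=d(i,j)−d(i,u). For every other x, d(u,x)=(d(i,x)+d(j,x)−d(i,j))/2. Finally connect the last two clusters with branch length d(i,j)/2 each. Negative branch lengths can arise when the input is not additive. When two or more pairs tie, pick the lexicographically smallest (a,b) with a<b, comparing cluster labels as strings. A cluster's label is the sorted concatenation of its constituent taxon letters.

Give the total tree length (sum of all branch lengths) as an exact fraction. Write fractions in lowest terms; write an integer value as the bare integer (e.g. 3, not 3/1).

iteration 1: select H,Q (d=3, Q=-175); attach at lengths (11/10, 19/10); label the merged cluster HQ
  updated: d(A,HQ)=21, d(C,HQ)=35/2, d(HQ,K)=31/2, d(HQ,P)=23, d(HQ,X)=15/2
iteration 2: select HQ,X (d=15/2, Q=-117); attach at lengths (13/2, 1); label the merged cluster HQX
  updated: d(A,HQX)=69/4, d(C,HQX)=29/2, d(HQX,K)=17/2, d(HQX,P)=43/4
iteration 3: select A,C (d=3, Q=-223/4); attach at lengths (83/24, -11/24); label the merged cluster AC
  updated: d(AC,HQX)=115/8, d(AC,K)=3, d(AC,P)=15/2
iteration 4: select AC,K (d=3, Q=-307/8); attach at lengths (91/32, 5/32); label the merged cluster ACK
  updated: d(ACK,HQX)=159/16, d(ACK,P)=25/4
iteration 5: select ACK,HQX (d=159/16, Q=-431/16); attach at lengths (87/32, 231/32); label the merged cluster ACHKQX
  updated: d(ACHKQX,P)=113/32
iteration 6: select ACHKQX,P (d=113/32); attach at lengths (113/64, 113/64); label the merged cluster ACHKPQX
final tree: ((((A:83/24,C:-11/24):91/32,K:5/32):87/32,((H:11/10,Q:19/10):13/2,X:1):231/32):113/64,P:113/64)
total length: 959/32

959/32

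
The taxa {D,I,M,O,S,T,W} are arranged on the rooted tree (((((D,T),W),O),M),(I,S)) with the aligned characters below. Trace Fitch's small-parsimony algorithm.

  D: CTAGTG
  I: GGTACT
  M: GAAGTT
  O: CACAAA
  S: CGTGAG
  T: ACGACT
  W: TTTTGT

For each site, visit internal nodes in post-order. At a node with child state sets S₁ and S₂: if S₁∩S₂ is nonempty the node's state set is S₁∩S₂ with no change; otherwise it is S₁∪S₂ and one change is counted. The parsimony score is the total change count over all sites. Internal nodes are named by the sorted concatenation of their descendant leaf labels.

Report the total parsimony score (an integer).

DT@0: {C} ∪ {A} = {A,C} (union, +1)
DTW@0: {A,C} ∪ {T} = {A,C,T} (union, +1)
DOTW@0: {A,C,T} ∩ {C} = {C} (intersection, +0)
DMOTW@0: {C} ∪ {G} = {C,G} (union, +1)
IS@0: {G} ∪ {C} = {C,G} (union, +1)
DIMOSTW@0: {C,G} ∩ {C,G} = {C,G} (intersection, +0)
DT@1: {T} ∪ {C} = {C,T} (union, +1)
DTW@1: {C,T} ∩ {T} = {T} (intersection, +0)
DOTW@1: {T} ∪ {A} = {A,T} (union, +1)
DMOTW@1: {A,T} ∩ {A} = {A} (intersection, +0)
IS@1: {G} ∩ {G} = {G} (intersection, +0)
DIMOSTW@1: {A} ∪ {G} = {A,G} (union, +1)
DT@2: {A} ∪ {G} = {A,G} (union, +1)
DTW@2: {A,G} ∪ {T} = {A,G,T} (union, +1)
DOTW@2: {A,G,T} ∪ {C} = {A,C,G,T} (union, +1)
DMOTW@2: {A,C,G,T} ∩ {A} = {A} (intersection, +0)
IS@2: {T} ∩ {T} = {T} (intersection, +0)
DIMOSTW@2: {A} ∪ {T} = {A,T} (union, +1)
DT@3: {G} ∪ {A} = {A,G} (union, +1)
DTW@3: {A,G} ∪ {T} = {A,G,T} (union, +1)
DOTW@3: {A,G,T} ∩ {A} = {A} (intersection, +0)
DMOTW@3: {A} ∪ {G} = {A,G} (union, +1)
IS@3: {A} ∪ {G} = {A,G} (union, +1)
DIMOSTW@3: {A,G} ∩ {A,G} = {A,G} (intersection, +0)
DT@4: {T} ∪ {C} = {C,T} (union, +1)
DTW@4: {C,T} ∪ {G} = {C,G,T} (union, +1)
DOTW@4: {C,G,T} ∪ {A} = {A,C,G,T} (union, +1)
DMOTW@4: {A,C,G,T} ∩ {T} = {T} (intersection, +0)
IS@4: {C} ∪ {A} = {A,C} (union, +1)
DIMOSTW@4: {T} ∪ {A,C} = {A,C,T} (union, +1)
DT@5: {G} ∪ {T} = {G,T} (union, +1)
DTW@5: {G,T} ∩ {T} = {T} (intersection, +0)
DOTW@5: {T} ∪ {A} = {A,T} (union, +1)
DMOTW@5: {A,T} ∩ {T} = {T} (intersection, +0)
IS@5: {T} ∪ {G} = {G,T} (union, +1)
DIMOSTW@5: {T} ∩ {G,T} = {T} (intersection, +0)
per-site changes: [4, 3, 4, 4, 5, 3]; total = 23

23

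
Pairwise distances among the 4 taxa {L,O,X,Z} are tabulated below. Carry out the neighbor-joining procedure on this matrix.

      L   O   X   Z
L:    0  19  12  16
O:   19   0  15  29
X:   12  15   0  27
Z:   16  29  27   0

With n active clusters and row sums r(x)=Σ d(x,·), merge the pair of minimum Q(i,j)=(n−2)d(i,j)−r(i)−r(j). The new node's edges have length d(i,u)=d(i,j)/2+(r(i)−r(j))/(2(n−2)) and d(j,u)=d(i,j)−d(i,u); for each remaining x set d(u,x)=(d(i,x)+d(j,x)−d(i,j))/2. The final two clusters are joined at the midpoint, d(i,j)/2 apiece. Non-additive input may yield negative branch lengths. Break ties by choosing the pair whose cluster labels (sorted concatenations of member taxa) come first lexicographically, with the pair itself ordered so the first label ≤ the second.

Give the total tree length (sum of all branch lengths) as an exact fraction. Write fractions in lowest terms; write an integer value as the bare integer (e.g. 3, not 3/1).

149/4

iteration 1: select L,Z (d=16, Q=-87); attach at lengths (7/4, 57/4); label the merged cluster LZ
  updated: d(LZ,O)=16, d(LZ,X)=23/2
iteration 2: select LZ,O (d=16, Q=-85/2); attach at lengths (25/4, 39/4); label the merged cluster LOZ
  updated: d(LOZ,X)=21/4
iteration 3: select LOZ,X (d=21/4); attach at lengths (21/8, 21/8); label the merged cluster LOXZ
final tree: (((L:7/4,Z:57/4):25/4,O:39/4):21/8,X:21/8)
total length: 149/4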